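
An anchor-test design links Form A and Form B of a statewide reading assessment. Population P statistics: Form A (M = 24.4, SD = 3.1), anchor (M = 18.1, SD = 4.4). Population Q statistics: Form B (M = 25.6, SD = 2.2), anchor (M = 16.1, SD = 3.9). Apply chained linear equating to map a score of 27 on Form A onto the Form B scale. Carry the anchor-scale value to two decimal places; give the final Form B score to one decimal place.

28.8

Form A → anchor (Population P): v = (4.4/3.1)(27 − 24.4) + 18.1 = 21.79
anchor → Form B (Population Q): y = (2.2/3.9)(21.79 − 16.1) + 25.6 = 28.8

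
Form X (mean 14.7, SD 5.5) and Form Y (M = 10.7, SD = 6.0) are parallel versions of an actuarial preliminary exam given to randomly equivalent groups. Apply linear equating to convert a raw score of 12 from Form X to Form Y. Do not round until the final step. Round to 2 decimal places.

Linear equating: y = (SD_Y/SD_X)(x − M_X) + M_Y
y = (6.0/5.5)(12 − 14.7) + 10.7
y = 1.090909 × -2.7 + 10.7 = -2.9455 + 10.7 = 7.75

7.75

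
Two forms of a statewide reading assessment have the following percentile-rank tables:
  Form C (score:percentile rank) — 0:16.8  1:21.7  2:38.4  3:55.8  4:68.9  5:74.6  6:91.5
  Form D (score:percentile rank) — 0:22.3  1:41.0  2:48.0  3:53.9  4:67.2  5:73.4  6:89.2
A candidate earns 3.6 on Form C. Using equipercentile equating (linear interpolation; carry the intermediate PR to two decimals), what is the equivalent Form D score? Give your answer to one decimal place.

PR of 3.6 on Form C: 55.8 + (3.6 − 3)/(4 − 3) × (68.9 − 55.8) = 63.66
On Form D, PR 63.66 falls between score 3 (PR 53.9) and 4 (PR 67.2).
Interpolate: 3 + (63.66 − 53.9)/(67.2 − 53.9) × (4 − 3) = 3.7

3.7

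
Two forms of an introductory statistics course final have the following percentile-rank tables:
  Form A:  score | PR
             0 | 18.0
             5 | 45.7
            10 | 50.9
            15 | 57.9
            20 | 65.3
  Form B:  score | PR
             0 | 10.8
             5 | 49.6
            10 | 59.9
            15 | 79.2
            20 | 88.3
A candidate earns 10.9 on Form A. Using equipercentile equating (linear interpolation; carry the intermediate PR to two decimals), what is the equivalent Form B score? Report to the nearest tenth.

6.2

PR of 10.9 on Form A: 50.9 + (10.9 − 10)/(15 − 10) × (57.9 − 50.9) = 52.16
On Form B, PR 52.16 falls between score 5 (PR 49.6) and 10 (PR 59.9).
Interpolate: 5 + (52.16 − 49.6)/(59.9 − 49.6) × (10 − 5) = 6.2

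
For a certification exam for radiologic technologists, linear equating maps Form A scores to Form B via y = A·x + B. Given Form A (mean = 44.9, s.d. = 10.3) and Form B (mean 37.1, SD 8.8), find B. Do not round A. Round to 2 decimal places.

-1.26

A = SD_Y / SD_X = 8.8 / 10.3 = 0.854369
B = M_Y − A·M_X = 37.1 − 0.854369 × 44.9 = -1.26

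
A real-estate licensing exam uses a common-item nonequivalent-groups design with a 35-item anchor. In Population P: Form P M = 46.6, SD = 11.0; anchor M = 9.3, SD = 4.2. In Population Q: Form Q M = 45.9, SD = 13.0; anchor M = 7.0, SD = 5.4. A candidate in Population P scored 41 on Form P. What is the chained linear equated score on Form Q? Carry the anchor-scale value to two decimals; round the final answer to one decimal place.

Form P → anchor (Population P): v = (4.2/11.0)(41 − 46.6) + 9.3 = 7.16
anchor → Form Q (Population Q): y = (13.0/5.4)(7.16 − 7.0) + 45.9 = 46.3

46.3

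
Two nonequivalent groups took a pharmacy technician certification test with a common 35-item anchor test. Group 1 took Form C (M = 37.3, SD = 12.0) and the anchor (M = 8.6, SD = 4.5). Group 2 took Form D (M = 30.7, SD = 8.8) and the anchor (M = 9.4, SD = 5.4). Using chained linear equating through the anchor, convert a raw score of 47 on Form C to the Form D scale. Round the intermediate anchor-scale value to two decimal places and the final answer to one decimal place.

Form C → anchor (Group 1): v = (4.5/12.0)(47 − 37.3) + 8.6 = 12.24
anchor → Form D (Group 2): y = (8.8/5.4)(12.24 − 9.4) + 30.7 = 35.3

35.3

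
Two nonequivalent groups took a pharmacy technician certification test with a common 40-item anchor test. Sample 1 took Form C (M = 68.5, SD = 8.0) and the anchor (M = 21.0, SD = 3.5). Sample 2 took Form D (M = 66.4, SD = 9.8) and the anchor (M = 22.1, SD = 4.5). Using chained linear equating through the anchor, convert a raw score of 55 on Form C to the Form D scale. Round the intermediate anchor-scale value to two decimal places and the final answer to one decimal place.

Form C → anchor (Sample 1): v = (3.5/8.0)(55 − 68.5) + 21.0 = 15.09
anchor → Form D (Sample 2): y = (9.8/4.5)(15.09 − 22.1) + 66.4 = 51.1

51.1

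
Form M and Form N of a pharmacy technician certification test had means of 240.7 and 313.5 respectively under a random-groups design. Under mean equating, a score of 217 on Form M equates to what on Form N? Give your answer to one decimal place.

289.8

Mean equating: y = x + (M_Y − M_X) = 217 + (313.5 − 240.7) = 289.8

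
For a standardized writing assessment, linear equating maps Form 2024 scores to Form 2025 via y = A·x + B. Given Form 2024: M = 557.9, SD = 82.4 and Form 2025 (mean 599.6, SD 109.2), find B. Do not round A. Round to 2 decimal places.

-139.75

A = SD_Y / SD_X = 109.2 / 82.4 = 1.325243
B = M_Y − A·M_X = 599.6 − 1.325243 × 557.9 = -139.75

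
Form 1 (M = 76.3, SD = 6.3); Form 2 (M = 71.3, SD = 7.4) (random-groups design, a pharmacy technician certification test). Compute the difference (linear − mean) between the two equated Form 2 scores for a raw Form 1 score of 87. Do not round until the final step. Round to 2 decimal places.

Mean-equated: 87 + (71.3 − 76.3) = 82.00
Linear-equated: (7.4/6.3)(87 − 76.3) + 71.3 = 83.868
Difference = 83.868 − 82.00 = 1.87

1.87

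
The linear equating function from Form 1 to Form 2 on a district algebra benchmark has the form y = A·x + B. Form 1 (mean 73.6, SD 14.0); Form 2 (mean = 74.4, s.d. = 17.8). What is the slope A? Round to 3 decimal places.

1.271

A = SD_Y / SD_X = 17.8 / 14.0 = 1.271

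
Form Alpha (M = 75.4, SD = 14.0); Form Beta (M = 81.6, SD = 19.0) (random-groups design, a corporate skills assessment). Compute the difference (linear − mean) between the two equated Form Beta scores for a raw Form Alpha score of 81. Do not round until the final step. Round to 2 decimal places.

2.00

Mean-equated: 81 + (81.6 − 75.4) = 87.20
Linear-equated: (19.0/14.0)(81 − 75.4) + 81.6 = 89.200
Difference = 89.200 − 87.20 = 2.00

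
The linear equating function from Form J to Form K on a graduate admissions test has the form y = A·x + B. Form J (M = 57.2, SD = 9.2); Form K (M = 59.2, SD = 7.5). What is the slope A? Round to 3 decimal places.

0.815

A = SD_Y / SD_X = 7.5 / 9.2 = 0.815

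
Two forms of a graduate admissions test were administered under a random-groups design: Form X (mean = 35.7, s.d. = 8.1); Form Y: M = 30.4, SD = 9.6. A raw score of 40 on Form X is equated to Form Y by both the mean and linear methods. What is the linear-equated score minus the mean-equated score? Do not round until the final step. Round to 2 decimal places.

0.80

Mean-equated: 40 + (30.4 − 35.7) = 34.70
Linear-equated: (9.6/8.1)(40 − 35.7) + 30.4 = 35.496
Difference = 35.496 − 34.70 = 0.80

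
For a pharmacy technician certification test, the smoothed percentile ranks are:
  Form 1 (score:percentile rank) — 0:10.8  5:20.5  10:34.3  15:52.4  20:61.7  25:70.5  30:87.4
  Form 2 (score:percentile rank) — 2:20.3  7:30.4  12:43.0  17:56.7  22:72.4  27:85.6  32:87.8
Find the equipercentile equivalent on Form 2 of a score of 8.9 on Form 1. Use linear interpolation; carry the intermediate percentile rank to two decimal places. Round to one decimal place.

PR of 8.9 on Form 1: 20.5 + (8.9 − 5)/(10 − 5) × (34.3 − 20.5) = 31.26
On Form 2, PR 31.26 falls between score 7 (PR 30.4) and 12 (PR 43.0).
Interpolate: 7 + (31.26 − 30.4)/(43.0 − 30.4) × (12 − 7) = 7.3

7.3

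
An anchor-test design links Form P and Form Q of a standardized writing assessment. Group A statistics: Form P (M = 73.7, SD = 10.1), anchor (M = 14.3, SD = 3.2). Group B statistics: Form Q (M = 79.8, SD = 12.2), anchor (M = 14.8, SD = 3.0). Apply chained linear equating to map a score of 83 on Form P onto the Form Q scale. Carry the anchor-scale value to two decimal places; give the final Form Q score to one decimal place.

Form P → anchor (Group A): v = (3.2/10.1)(83 − 73.7) + 14.3 = 17.25
anchor → Form Q (Group B): y = (12.2/3.0)(17.25 − 14.8) + 79.8 = 89.8

89.8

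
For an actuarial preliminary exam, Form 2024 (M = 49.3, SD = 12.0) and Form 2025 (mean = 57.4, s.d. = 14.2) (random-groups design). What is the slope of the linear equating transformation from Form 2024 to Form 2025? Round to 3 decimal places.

A = SD_Y / SD_X = 14.2 / 12.0 = 1.183

1.183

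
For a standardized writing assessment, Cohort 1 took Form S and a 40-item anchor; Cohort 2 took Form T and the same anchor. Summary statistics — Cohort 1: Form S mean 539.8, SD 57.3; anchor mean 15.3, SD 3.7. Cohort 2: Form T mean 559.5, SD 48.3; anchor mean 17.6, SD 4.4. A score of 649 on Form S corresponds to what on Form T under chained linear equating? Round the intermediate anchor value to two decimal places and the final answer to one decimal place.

Form S → anchor (Cohort 1): v = (3.7/57.3)(649 − 539.8) + 15.3 = 22.35
anchor → Form T (Cohort 2): y = (48.3/4.4)(22.35 − 17.6) + 559.5 = 611.6

611.6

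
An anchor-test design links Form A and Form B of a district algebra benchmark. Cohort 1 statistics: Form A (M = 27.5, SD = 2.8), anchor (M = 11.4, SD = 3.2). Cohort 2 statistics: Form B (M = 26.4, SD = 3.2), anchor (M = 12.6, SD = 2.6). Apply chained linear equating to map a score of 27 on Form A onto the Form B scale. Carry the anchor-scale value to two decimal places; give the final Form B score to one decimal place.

Form A → anchor (Cohort 1): v = (3.2/2.8)(27 − 27.5) + 11.4 = 10.83
anchor → Form B (Cohort 2): y = (3.2/2.6)(10.83 − 12.6) + 26.4 = 24.2

24.2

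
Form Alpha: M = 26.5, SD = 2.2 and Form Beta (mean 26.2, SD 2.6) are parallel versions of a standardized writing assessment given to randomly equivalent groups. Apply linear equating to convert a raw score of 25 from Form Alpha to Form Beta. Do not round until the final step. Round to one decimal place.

24.4

Linear equating: y = (SD_Y/SD_X)(x − M_X) + M_Y
y = (2.6/2.2)(25 − 26.5) + 26.2
y = 1.181818 × -1.5 + 26.2 = -1.7727 + 26.2 = 24.4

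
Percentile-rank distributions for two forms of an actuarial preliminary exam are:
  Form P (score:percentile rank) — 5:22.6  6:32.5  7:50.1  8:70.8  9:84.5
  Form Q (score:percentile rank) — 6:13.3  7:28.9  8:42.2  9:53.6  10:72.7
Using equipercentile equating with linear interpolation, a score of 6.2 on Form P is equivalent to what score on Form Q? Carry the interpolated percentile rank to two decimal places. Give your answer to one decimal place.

PR of 6.2 on Form P: 32.5 + (6.2 − 6)/(7 − 6) × (50.1 − 32.5) = 36.02
On Form Q, PR 36.02 falls between score 7 (PR 28.9) and 8 (PR 42.2).
Interpolate: 7 + (36.02 − 28.9)/(42.2 − 28.9) × (8 − 7) = 7.5

7.5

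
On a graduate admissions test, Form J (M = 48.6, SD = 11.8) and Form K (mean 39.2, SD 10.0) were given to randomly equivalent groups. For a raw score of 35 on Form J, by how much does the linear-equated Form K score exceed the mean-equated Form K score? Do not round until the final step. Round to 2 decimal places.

2.07

Mean-equated: 35 + (39.2 − 48.6) = 25.60
Linear-equated: (10.0/11.8)(35 − 48.6) + 39.2 = 27.675
Difference = 27.675 − 25.60 = 2.07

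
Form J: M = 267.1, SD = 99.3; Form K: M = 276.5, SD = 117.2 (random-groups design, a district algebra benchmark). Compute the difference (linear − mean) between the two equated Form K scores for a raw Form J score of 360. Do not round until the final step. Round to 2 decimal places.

Mean-equated: 360 + (276.5 − 267.1) = 369.40
Linear-equated: (117.2/99.3)(360 − 267.1) + 276.5 = 386.146
Difference = 386.146 − 369.40 = 16.75

16.75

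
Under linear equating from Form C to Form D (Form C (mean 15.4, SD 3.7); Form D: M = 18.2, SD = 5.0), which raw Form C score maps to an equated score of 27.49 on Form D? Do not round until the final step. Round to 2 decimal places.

Invert y = (SD_Y/SD_X)(x − M_X) + M_Y:
x = (SD_X/SD_Y)(y − M_Y) + M_X = (3.7/5.0)(27.49 − 18.2) + 15.4
x = 0.740000 × 9.290 + 15.4 = 22.27

22.27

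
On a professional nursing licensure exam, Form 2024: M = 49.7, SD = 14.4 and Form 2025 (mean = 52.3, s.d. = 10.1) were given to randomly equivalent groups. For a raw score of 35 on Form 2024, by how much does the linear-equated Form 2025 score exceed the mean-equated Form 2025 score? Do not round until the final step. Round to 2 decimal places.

4.39

Mean-equated: 35 + (52.3 − 49.7) = 37.60
Linear-equated: (10.1/14.4)(35 − 49.7) + 52.3 = 41.990
Difference = 41.990 − 37.60 = 4.39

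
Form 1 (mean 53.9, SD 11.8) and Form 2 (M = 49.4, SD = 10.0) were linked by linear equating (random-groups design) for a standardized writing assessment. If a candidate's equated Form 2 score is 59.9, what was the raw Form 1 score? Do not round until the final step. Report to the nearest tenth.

Invert y = (SD_Y/SD_X)(x − M_X) + M_Y:
x = (SD_X/SD_Y)(y − M_Y) + M_X = (11.8/10.0)(59.9 − 49.4) + 53.9
x = 1.180000 × 10.500 + 53.9 = 66.3

66.3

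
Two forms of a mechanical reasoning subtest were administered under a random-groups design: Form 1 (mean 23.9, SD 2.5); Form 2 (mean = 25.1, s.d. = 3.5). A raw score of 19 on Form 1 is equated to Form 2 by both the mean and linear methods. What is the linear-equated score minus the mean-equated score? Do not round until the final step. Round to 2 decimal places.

-1.96

Mean-equated: 19 + (25.1 − 23.9) = 20.20
Linear-equated: (3.5/2.5)(19 − 23.9) + 25.1 = 18.240
Difference = 18.240 − 20.20 = -1.96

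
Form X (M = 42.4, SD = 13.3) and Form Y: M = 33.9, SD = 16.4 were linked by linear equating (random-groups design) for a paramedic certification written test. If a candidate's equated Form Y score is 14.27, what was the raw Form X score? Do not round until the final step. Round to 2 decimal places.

Invert y = (SD_Y/SD_X)(x − M_X) + M_Y:
x = (SD_X/SD_Y)(y − M_Y) + M_X = (13.3/16.4)(14.27 − 33.9) + 42.4
x = 0.810976 × -19.630 + 42.4 = 26.48

26.48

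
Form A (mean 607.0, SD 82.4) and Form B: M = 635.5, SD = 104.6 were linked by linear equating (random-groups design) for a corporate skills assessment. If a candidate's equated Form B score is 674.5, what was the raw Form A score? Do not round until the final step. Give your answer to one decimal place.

Invert y = (SD_Y/SD_X)(x − M_X) + M_Y:
x = (SD_X/SD_Y)(y − M_Y) + M_X = (82.4/104.6)(674.5 − 635.5) + 607.0
x = 0.787763 × 39.000 + 607.0 = 637.7

637.7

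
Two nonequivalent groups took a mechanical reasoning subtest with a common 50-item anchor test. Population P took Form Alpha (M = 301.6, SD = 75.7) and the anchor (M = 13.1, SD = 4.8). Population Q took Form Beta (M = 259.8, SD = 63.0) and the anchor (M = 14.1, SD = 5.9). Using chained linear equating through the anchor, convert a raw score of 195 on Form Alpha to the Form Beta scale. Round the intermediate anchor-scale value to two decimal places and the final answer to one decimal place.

Form Alpha → anchor (Population P): v = (4.8/75.7)(195 − 301.6) + 13.1 = 6.34
anchor → Form Beta (Population Q): y = (63.0/5.9)(6.34 − 14.1) + 259.8 = 176.9

176.9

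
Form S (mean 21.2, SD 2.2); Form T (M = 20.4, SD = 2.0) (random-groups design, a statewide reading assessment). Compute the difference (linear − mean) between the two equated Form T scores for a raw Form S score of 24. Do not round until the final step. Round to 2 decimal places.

Mean-equated: 24 + (20.4 − 21.2) = 23.20
Linear-equated: (2.0/2.2)(24 − 21.2) + 20.4 = 22.945
Difference = 22.945 − 23.20 = -0.25

-0.25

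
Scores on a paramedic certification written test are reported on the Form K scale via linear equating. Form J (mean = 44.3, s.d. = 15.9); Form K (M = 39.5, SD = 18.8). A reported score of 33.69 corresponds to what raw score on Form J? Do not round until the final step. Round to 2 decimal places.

Invert y = (SD_Y/SD_X)(x − M_X) + M_Y:
x = (SD_X/SD_Y)(y − M_Y) + M_X = (15.9/18.8)(33.69 − 39.5) + 44.3
x = 0.845745 × -5.810 + 44.3 = 39.39

39.39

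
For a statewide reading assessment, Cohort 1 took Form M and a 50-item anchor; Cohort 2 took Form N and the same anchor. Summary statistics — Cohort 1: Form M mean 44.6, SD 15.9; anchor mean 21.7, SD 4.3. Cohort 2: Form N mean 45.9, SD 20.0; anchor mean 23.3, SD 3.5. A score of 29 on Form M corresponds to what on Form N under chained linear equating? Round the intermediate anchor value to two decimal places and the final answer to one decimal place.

Form M → anchor (Cohort 1): v = (4.3/15.9)(29 − 44.6) + 21.7 = 17.48
anchor → Form N (Cohort 2): y = (20.0/3.5)(17.48 − 23.3) + 45.9 = 12.6

12.6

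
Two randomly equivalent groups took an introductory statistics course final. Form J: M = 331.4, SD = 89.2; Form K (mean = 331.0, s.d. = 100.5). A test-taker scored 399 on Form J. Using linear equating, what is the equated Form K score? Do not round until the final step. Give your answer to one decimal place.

Linear equating: y = (SD_Y/SD_X)(x − M_X) + M_Y
y = (100.5/89.2)(399 − 331.4) + 331.0
y = 1.126682 × 67.6 + 331.0 = 76.1637 + 331.0 = 407.2

407.2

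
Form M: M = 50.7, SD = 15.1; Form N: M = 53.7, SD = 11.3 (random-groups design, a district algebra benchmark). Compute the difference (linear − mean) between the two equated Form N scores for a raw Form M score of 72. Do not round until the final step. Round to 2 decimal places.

-5.36

Mean-equated: 72 + (53.7 − 50.7) = 75.00
Linear-equated: (11.3/15.1)(72 − 50.7) + 53.7 = 69.640
Difference = 69.640 − 75.00 = -5.36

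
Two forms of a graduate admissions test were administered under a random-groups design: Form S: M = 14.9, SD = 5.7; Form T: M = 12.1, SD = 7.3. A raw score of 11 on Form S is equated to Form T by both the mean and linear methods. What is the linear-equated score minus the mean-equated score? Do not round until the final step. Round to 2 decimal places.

Mean-equated: 11 + (12.1 − 14.9) = 8.20
Linear-equated: (7.3/5.7)(11 − 14.9) + 12.1 = 7.105
Difference = 7.105 − 8.20 = -1.09

-1.09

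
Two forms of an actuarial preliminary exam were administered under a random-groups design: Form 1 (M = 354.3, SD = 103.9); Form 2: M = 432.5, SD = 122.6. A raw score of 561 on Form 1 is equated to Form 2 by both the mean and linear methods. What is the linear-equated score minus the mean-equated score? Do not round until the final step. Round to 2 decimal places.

Mean-equated: 561 + (432.5 − 354.3) = 639.20
Linear-equated: (122.6/103.9)(561 − 354.3) + 432.5 = 676.402
Difference = 676.402 − 639.20 = 37.20

37.20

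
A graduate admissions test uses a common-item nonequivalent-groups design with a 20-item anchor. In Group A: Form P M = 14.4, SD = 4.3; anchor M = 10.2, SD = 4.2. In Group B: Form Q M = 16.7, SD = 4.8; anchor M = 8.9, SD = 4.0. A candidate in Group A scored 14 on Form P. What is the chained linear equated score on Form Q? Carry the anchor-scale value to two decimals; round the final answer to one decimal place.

17.8

Form P → anchor (Group A): v = (4.2/4.3)(14 − 14.4) + 10.2 = 9.81
anchor → Form Q (Group B): y = (4.8/4.0)(9.81 − 8.9) + 16.7 = 17.8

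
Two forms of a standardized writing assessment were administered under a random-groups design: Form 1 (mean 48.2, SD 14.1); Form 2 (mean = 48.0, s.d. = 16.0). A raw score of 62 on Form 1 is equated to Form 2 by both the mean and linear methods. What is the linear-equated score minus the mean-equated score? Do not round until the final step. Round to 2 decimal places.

Mean-equated: 62 + (48.0 − 48.2) = 61.80
Linear-equated: (16.0/14.1)(62 − 48.2) + 48.0 = 63.660
Difference = 63.660 − 61.80 = 1.86

1.86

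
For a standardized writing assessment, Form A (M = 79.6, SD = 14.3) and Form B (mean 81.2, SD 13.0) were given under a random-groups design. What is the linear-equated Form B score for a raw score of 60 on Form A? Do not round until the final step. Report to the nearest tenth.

63.4

Linear equating: y = (SD_Y/SD_X)(x − M_X) + M_Y
y = (13.0/14.3)(60 − 79.6) + 81.2
y = 0.909091 × -19.6 + 81.2 = -17.8182 + 81.2 = 63.4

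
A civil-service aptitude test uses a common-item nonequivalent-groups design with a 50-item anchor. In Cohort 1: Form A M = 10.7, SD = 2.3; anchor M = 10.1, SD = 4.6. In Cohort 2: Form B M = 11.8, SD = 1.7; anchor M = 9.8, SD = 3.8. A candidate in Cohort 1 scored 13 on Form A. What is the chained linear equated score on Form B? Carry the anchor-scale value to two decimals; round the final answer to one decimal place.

14.0

Form A → anchor (Cohort 1): v = (4.6/2.3)(13 − 10.7) + 10.1 = 14.70
anchor → Form B (Cohort 2): y = (1.7/3.8)(14.70 − 9.8) + 11.8 = 14.0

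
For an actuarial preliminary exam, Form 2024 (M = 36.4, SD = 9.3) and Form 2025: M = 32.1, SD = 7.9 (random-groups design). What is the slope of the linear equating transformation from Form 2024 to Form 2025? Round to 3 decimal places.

A = SD_Y / SD_X = 7.9 / 9.3 = 0.849

0.849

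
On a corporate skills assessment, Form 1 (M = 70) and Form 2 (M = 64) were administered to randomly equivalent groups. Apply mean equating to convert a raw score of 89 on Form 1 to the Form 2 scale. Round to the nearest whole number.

Mean equating: y = x + (M_Y − M_X) = 89 + (64 − 70) = 83

83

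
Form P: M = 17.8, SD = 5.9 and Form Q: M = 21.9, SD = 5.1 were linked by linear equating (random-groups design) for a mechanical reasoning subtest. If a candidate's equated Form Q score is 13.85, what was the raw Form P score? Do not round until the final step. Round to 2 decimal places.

8.49

Invert y = (SD_Y/SD_X)(x − M_X) + M_Y:
x = (SD_X/SD_Y)(y − M_Y) + M_X = (5.9/5.1)(13.85 − 21.9) + 17.8
x = 1.156863 × -8.050 + 17.8 = 8.49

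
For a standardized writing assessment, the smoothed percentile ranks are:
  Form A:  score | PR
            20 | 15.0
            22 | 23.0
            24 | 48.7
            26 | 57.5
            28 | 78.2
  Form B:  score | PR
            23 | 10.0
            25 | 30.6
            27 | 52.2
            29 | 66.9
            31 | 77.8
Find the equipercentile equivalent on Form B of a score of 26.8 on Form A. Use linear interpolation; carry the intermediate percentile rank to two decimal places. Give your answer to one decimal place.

28.8

PR of 26.8 on Form A: 57.5 + (26.8 − 26)/(28 − 26) × (78.2 − 57.5) = 65.78
On Form B, PR 65.78 falls between score 27 (PR 52.2) and 29 (PR 66.9).
Interpolate: 27 + (65.78 − 52.2)/(66.9 − 52.2) × (29 − 27) = 28.8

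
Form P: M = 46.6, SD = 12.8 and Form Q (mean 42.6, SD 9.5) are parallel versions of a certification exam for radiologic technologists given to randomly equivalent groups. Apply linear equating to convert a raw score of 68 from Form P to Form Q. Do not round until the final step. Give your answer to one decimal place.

58.5

Linear equating: y = (SD_Y/SD_X)(x − M_X) + M_Y
y = (9.5/12.8)(68 − 46.6) + 42.6
y = 0.742188 × 21.4 + 42.6 = 15.8828 + 42.6 = 58.5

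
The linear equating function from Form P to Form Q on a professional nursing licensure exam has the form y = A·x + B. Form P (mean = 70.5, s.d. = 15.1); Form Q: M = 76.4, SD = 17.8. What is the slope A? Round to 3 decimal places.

A = SD_Y / SD_X = 17.8 / 15.1 = 1.179

1.179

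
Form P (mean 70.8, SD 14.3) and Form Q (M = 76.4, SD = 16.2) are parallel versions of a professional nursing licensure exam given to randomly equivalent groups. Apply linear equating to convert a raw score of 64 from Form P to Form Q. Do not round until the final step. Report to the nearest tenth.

Linear equating: y = (SD_Y/SD_X)(x − M_X) + M_Y
y = (16.2/14.3)(64 − 70.8) + 76.4
y = 1.132867 × -6.8 + 76.4 = -7.7035 + 76.4 = 68.7

68.7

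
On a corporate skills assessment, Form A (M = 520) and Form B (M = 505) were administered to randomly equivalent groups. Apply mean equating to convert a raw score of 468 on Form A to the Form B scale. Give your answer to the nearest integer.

Mean equating: y = x + (M_Y − M_X) = 468 + (505 − 520) = 453

453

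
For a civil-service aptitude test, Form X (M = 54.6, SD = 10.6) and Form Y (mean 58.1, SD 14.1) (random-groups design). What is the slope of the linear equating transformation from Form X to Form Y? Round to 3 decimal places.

A = SD_Y / SD_X = 14.1 / 10.6 = 1.330

1.330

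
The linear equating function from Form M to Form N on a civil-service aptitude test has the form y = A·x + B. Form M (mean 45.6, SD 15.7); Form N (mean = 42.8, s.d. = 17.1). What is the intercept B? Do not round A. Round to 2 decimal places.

A = SD_Y / SD_X = 17.1 / 15.7 = 1.089172
B = M_Y − A·M_X = 42.8 − 1.089172 × 45.6 = -6.87

-6.87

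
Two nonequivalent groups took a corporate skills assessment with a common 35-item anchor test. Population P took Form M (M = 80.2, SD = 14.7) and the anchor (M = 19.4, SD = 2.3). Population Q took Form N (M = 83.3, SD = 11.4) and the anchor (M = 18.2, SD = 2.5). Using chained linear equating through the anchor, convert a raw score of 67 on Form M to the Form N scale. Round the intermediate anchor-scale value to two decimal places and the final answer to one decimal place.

79.3

Form M → anchor (Population P): v = (2.3/14.7)(67 − 80.2) + 19.4 = 17.33
anchor → Form N (Population Q): y = (11.4/2.5)(17.33 − 18.2) + 83.3 = 79.3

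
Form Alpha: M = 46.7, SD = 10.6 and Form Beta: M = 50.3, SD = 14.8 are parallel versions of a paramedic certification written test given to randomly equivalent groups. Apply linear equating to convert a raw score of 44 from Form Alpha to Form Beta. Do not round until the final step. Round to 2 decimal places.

46.53

Linear equating: y = (SD_Y/SD_X)(x − M_X) + M_Y
y = (14.8/10.6)(44 − 46.7) + 50.3
y = 1.396226 × -2.7 + 50.3 = -3.7698 + 50.3 = 46.53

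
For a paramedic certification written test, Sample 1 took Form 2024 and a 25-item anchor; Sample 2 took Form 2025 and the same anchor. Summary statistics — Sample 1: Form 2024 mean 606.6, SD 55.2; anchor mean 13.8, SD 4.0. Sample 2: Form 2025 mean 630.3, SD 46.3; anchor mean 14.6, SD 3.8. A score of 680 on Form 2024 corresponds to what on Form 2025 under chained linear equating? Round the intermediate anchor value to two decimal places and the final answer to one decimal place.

685.4

Form 2024 → anchor (Sample 1): v = (4.0/55.2)(680 − 606.6) + 13.8 = 19.12
anchor → Form 2025 (Sample 2): y = (46.3/3.8)(19.12 − 14.6) + 630.3 = 685.4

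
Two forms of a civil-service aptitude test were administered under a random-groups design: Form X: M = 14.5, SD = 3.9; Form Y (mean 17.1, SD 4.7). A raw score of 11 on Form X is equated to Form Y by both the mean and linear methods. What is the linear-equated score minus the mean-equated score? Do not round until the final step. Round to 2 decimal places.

-0.72

Mean-equated: 11 + (17.1 − 14.5) = 13.60
Linear-equated: (4.7/3.9)(11 − 14.5) + 17.1 = 12.882
Difference = 12.882 − 13.60 = -0.72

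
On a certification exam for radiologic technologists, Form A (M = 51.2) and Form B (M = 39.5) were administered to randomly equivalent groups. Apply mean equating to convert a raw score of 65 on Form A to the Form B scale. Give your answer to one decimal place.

Mean equating: y = x + (M_Y − M_X) = 65 + (39.5 − 51.2) = 53.3

53.3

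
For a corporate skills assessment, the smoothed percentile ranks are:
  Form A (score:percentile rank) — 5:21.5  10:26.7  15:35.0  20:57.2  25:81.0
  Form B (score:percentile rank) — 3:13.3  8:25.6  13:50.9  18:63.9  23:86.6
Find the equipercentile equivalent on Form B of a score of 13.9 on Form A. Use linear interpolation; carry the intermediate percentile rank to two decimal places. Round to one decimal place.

9.5

PR of 13.9 on Form A: 26.7 + (13.9 − 10)/(15 − 10) × (35.0 − 26.7) = 33.17
On Form B, PR 33.17 falls between score 8 (PR 25.6) and 13 (PR 50.9).
Interpolate: 8 + (33.17 − 25.6)/(50.9 − 25.6) × (13 − 8) = 9.5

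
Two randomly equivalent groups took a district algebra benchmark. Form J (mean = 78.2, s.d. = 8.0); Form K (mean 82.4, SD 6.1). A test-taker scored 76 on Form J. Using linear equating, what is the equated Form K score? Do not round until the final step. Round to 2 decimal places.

80.72

Linear equating: y = (SD_Y/SD_X)(x − M_X) + M_Y
y = (6.1/8.0)(76 − 78.2) + 82.4
y = 0.762500 × -2.2 + 82.4 = -1.6775 + 82.4 = 80.72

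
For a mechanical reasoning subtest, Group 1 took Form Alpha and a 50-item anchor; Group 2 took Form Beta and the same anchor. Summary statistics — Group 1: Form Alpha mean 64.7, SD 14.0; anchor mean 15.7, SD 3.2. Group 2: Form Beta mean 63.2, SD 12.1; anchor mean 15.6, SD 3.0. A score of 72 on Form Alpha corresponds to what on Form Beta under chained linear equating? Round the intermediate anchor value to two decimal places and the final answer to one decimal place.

Form Alpha → anchor (Group 1): v = (3.2/14.0)(72 − 64.7) + 15.7 = 17.37
anchor → Form Beta (Group 2): y = (12.1/3.0)(17.37 − 15.6) + 63.2 = 70.3

70.3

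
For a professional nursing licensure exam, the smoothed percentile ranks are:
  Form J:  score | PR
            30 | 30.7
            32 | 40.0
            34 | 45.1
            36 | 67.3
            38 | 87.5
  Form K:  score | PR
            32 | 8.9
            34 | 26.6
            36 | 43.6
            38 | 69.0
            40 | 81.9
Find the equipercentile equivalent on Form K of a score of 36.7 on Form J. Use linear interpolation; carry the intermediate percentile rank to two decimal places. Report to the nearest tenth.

38.8

PR of 36.7 on Form J: 67.3 + (36.7 − 36)/(38 − 36) × (87.5 − 67.3) = 74.37
On Form K, PR 74.37 falls between score 38 (PR 69.0) and 40 (PR 81.9).
Interpolate: 38 + (74.37 − 69.0)/(81.9 − 69.0) × (40 − 38) = 38.8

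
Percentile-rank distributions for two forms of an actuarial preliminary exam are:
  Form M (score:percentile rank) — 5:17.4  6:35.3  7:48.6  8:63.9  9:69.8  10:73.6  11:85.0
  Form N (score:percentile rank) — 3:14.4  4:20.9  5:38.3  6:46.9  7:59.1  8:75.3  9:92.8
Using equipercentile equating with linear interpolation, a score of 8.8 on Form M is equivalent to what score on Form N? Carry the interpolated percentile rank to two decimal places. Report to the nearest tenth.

PR of 8.8 on Form M: 63.9 + (8.8 − 8)/(9 − 8) × (69.8 − 63.9) = 68.62
On Form N, PR 68.62 falls between score 7 (PR 59.1) and 8 (PR 75.3).
Interpolate: 7 + (68.62 − 59.1)/(75.3 − 59.1) × (8 − 7) = 7.6

7.6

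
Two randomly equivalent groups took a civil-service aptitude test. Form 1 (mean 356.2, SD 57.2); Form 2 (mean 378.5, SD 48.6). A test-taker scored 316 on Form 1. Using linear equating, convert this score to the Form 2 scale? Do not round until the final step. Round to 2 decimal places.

344.34

Linear equating: y = (SD_Y/SD_X)(x − M_X) + M_Y
y = (48.6/57.2)(316 − 356.2) + 378.5
y = 0.849650 × -40.2 + 378.5 = -34.1559 + 378.5 = 344.34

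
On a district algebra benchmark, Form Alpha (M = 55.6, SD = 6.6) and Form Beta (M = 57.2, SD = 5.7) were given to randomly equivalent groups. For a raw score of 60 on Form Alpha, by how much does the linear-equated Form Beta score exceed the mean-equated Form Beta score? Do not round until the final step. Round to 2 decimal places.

-0.60

Mean-equated: 60 + (57.2 − 55.6) = 61.60
Linear-equated: (5.7/6.6)(60 − 55.6) + 57.2 = 61.000
Difference = 61.000 − 61.60 = -0.60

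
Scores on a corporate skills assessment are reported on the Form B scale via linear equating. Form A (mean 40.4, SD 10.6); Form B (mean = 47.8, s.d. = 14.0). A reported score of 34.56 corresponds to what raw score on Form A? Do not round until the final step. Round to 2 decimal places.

Invert y = (SD_Y/SD_X)(x − M_X) + M_Y:
x = (SD_X/SD_Y)(y − M_Y) + M_X = (10.6/14.0)(34.56 − 47.8) + 40.4
x = 0.757143 × -13.240 + 40.4 = 30.38

30.38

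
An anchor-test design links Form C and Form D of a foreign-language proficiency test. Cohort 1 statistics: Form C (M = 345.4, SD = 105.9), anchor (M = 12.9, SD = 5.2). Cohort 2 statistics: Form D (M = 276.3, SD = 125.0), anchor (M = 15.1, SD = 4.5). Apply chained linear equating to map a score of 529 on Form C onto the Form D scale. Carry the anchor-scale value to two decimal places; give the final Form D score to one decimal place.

Form C → anchor (Cohort 1): v = (5.2/105.9)(529 − 345.4) + 12.9 = 21.92
anchor → Form D (Cohort 2): y = (125.0/4.5)(21.92 − 15.1) + 276.3 = 465.7

465.7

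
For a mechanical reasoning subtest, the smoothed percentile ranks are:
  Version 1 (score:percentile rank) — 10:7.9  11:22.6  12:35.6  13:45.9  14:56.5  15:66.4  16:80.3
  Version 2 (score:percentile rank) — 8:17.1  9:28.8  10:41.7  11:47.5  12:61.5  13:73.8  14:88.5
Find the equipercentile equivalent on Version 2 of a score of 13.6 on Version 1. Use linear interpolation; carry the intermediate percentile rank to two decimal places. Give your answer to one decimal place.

11.3

PR of 13.6 on Version 1: 45.9 + (13.6 − 13)/(14 − 13) × (56.5 − 45.9) = 52.26
On Version 2, PR 52.26 falls between score 11 (PR 47.5) and 12 (PR 61.5).
Interpolate: 11 + (52.26 − 47.5)/(61.5 − 47.5) × (12 − 11) = 11.3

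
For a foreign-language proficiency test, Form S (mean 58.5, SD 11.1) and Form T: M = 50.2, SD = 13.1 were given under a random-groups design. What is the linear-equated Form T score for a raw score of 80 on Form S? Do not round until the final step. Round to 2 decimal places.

75.57

Linear equating: y = (SD_Y/SD_X)(x − M_X) + M_Y
y = (13.1/11.1)(80 − 58.5) + 50.2
y = 1.180180 × 21.5 + 50.2 = 25.3739 + 50.2 = 75.57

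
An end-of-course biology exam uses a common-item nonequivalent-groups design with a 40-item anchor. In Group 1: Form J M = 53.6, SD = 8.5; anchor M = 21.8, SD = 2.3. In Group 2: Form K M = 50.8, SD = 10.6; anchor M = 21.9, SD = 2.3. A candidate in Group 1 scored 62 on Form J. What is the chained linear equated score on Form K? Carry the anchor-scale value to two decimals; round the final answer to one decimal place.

60.8

Form J → anchor (Group 1): v = (2.3/8.5)(62 − 53.6) + 21.8 = 24.07
anchor → Form K (Group 2): y = (10.6/2.3)(24.07 − 21.9) + 50.8 = 60.8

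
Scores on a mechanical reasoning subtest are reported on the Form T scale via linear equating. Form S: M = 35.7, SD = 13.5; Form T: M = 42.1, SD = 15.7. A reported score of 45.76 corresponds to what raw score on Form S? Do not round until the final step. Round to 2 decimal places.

38.85

Invert y = (SD_Y/SD_X)(x − M_X) + M_Y:
x = (SD_X/SD_Y)(y − M_Y) + M_X = (13.5/15.7)(45.76 − 42.1) + 35.7
x = 0.859873 × 3.660 + 35.7 = 38.85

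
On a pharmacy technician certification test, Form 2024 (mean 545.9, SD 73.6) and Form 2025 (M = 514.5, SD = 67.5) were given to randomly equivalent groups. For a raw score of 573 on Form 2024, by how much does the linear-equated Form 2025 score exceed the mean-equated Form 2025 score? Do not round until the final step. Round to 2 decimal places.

Mean-equated: 573 + (514.5 − 545.9) = 541.60
Linear-equated: (67.5/73.6)(573 − 545.9) + 514.5 = 539.354
Difference = 539.354 − 541.60 = -2.25

-2.25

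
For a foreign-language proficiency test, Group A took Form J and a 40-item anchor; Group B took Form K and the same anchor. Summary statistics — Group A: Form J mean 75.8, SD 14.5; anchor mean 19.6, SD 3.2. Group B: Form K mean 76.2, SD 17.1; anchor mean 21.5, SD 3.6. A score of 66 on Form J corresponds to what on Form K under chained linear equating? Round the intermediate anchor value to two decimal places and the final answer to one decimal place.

56.9

Form J → anchor (Group A): v = (3.2/14.5)(66 − 75.8) + 19.6 = 17.44
anchor → Form K (Group B): y = (17.1/3.6)(17.44 − 21.5) + 76.2 = 56.9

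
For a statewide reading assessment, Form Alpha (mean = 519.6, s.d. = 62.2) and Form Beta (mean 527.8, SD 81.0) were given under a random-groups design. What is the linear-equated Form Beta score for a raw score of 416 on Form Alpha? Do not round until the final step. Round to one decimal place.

392.9

Linear equating: y = (SD_Y/SD_X)(x − M_X) + M_Y
y = (81.0/62.2)(416 − 519.6) + 527.8
y = 1.302251 × -103.6 + 527.8 = -134.9132 + 527.8 = 392.9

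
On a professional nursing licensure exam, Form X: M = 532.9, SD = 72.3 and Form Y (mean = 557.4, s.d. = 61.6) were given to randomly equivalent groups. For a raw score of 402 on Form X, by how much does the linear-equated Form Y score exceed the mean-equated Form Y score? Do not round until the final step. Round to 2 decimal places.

Mean-equated: 402 + (557.4 − 532.9) = 426.50
Linear-equated: (61.6/72.3)(402 − 532.9) + 557.4 = 445.872
Difference = 445.872 − 426.50 = 19.37

19.37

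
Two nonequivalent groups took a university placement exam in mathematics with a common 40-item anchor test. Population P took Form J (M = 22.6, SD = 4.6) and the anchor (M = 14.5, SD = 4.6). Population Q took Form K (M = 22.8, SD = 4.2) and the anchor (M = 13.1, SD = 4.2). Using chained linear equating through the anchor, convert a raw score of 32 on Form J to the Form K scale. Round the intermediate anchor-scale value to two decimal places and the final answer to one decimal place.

Form J → anchor (Population P): v = (4.6/4.6)(32 − 22.6) + 14.5 = 23.90
anchor → Form K (Population Q): y = (4.2/4.2)(23.90 − 13.1) + 22.8 = 33.6

33.6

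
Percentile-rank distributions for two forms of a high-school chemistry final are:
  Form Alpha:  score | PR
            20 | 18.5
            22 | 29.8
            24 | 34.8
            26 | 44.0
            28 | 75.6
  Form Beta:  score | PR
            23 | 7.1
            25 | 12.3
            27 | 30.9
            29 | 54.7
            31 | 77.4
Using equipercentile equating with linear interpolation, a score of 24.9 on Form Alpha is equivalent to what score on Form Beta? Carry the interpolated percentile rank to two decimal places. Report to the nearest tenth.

27.7

PR of 24.9 on Form Alpha: 34.8 + (24.9 − 24)/(26 − 24) × (44.0 − 34.8) = 38.94
On Form Beta, PR 38.94 falls between score 27 (PR 30.9) and 29 (PR 54.7).
Interpolate: 27 + (38.94 − 30.9)/(54.7 − 30.9) × (29 − 27) = 27.7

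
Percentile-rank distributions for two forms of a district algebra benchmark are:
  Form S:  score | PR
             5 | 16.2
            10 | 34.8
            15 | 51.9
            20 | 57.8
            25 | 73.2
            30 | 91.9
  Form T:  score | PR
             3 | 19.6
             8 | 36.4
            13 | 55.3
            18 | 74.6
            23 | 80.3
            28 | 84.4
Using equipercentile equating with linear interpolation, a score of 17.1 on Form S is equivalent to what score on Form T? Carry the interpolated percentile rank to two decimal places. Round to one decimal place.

PR of 17.1 on Form S: 51.9 + (17.1 − 15)/(20 − 15) × (57.8 − 51.9) = 54.38
On Form T, PR 54.38 falls between score 8 (PR 36.4) and 13 (PR 55.3).
Interpolate: 8 + (54.38 − 36.4)/(55.3 − 36.4) × (13 − 8) = 12.8

12.8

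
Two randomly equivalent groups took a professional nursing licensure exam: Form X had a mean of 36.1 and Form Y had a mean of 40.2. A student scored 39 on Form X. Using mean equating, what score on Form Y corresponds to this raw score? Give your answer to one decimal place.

43.1

Mean equating: y = x + (M_Y − M_X) = 39 + (40.2 − 36.1) = 43.1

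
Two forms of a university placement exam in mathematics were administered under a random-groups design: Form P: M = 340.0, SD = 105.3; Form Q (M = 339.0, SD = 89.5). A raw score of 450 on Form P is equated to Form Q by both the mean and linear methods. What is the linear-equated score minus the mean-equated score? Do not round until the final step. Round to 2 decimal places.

-16.51

Mean-equated: 450 + (339.0 − 340.0) = 449.00
Linear-equated: (89.5/105.3)(450 − 340.0) + 339.0 = 432.495
Difference = 432.495 − 449.00 = -16.51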